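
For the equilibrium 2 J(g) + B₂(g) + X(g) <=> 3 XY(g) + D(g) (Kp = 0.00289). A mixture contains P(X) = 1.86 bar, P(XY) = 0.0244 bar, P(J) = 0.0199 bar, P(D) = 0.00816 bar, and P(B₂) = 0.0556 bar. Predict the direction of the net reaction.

neither direction; the system is at equilibrium

Qp = P(XY)³·P(D) / (P(J)²·P(B₂)·P(X)) = (0.0244)³·(0.00816) / ((0.0199)²·(0.0556)·(1.86)) = 0.00289
Qp = 0.00289 = Kp, so the system is already at equilibrium.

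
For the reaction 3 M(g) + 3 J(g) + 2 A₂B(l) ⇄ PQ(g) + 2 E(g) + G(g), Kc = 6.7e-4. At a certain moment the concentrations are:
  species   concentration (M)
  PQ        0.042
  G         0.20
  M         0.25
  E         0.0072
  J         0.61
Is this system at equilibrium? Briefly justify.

(A₂B is a pure liquid — omitted from Qc.)
Qc = [PQ]·[E]²·[G] / ([M]³·[J]³) = (0.042)·(0.0072)²·(0.20) / ((0.25)³·(0.61)³) = 1.2e-4
Qc = 1.2e-4 < Kc = 6.7e-4: net forward reaction.

no; Q < K, reaction proceeds forward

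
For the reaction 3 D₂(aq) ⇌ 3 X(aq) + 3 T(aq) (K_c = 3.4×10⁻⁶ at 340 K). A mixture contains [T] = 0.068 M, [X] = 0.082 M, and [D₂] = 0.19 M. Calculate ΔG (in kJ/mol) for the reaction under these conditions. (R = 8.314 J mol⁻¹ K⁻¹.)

ΔG = 5.67 kJ/mol

Q_c = [X]³·[T]³ / [D₂]³ = (0.082)³·(0.068)³ / (0.19)³ = 2.53×10⁻⁵
ΔG = RT ln(Q_c/K_c) = (8.314 J mol⁻¹ K⁻¹)(340 K) × ln(2.53×10⁻⁵/3.4×10⁻⁶)
   = (2.827 kJ/mol)(2.007) = 5.67 kJ/mol
ΔG > 0, so the forward reaction is non-spontaneous (proceeds in reverse).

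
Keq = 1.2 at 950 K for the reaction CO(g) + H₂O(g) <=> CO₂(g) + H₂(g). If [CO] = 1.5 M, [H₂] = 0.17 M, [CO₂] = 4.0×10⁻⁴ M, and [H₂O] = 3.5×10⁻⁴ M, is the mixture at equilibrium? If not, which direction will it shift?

no; Q < K, reaction proceeds forward

Q = [CO₂]·[H₂] / ([CO]·[H₂O]) = (4.0×10⁻⁴)·(0.17) / ((1.5)·(3.5×10⁻⁴)) = 0.13
Q = 0.13 < Keq = 1.2: net forward reaction.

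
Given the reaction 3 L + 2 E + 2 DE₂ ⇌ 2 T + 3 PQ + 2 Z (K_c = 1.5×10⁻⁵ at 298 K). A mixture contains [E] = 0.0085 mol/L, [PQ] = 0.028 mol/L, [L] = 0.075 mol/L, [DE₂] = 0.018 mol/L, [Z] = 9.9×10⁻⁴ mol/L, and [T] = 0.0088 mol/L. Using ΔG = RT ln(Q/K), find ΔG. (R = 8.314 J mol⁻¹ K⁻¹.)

ΔG = 6.00 kJ/mol

Q_c = [T]²·[PQ]³·[Z]² / ([L]³·[E]²·[DE₂]²) = (0.0088)²·(0.028)³·(9.9×10⁻⁴)² / ((0.075)³·(0.0085)²·(0.018)²) = 1.69×10⁻⁴
ΔG = RT ln(Q_c/K_c) = (8.314 J mol⁻¹ K⁻¹)(298 K) × ln(1.69×10⁻⁴/1.5×10⁻⁵)
   = (2.478 kJ/mol)(2.422) = 6.00 kJ/mol
ΔG > 0, so the forward reaction is non-spontaneous (proceeds in reverse).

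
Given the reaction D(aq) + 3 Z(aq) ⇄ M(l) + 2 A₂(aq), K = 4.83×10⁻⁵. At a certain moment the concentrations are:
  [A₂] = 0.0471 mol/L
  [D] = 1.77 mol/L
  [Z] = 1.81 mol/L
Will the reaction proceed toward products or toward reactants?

(M is a pure liquid — omitted from Q.)
Q = [A₂]² / ([D]·[Z]³) = (0.0471)² / ((1.77)·(1.81)³) = 2.11×10⁻⁴
Q = 2.11×10⁻⁴ > K = 4.83×10⁻⁵, so the reverse reaction proceeds.

to the left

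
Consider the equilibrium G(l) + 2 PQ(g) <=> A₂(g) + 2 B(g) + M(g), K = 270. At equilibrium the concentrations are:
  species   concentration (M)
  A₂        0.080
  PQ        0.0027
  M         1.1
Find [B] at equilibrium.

[B] = 0.15 M

(G is a pure liquid — omitted from K.)
At equilibrium, K = [A₂]·[B]²·[M] / [PQ]² = 270.
(0.080)·([B])²·(1.1) / (0.0027)² = 270
[B]² = 0.0224 ⇒ [B] = 0.15 M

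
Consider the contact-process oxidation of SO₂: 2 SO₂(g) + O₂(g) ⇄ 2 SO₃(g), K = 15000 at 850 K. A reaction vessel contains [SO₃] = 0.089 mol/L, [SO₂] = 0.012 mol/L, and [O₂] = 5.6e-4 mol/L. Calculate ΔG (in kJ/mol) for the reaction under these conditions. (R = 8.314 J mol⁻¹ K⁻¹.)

Q = [SO₃]² / ([SO₂]²·[O₂]) = (0.089)² / ((0.012)²·(5.6e-4)) = 98200
ΔG = RT ln(Q/K) = (8.314 J mol⁻¹ K⁻¹)(850 K) × ln(98200/15000)
   = (7.067 kJ/mol)(1.879) = 13.3 kJ/mol
ΔG > 0, so the forward reaction is non-spontaneous (proceeds in reverse).

ΔG = 13.3 kJ/mol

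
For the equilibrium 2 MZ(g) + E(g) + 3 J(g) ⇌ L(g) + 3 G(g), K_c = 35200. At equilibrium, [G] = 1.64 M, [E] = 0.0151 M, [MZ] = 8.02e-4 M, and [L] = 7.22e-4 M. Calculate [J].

At equilibrium, K_c = [L]·[G]³ / ([MZ]²·[E]·[J]³) = 35200.
(7.22e-4)·(1.64)³ / ((8.02e-4)²·(0.0151)·([J])³) = 35200
[J]³ = 9.32 ⇒ [J] = 2.10 M

[J] = 2.10 M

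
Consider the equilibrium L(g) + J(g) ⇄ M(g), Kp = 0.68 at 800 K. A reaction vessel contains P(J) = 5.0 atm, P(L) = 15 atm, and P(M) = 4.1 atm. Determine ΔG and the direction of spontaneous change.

Qp = P(M) / (P(L)·P(J)) = (4.1) / ((15)·(5.0)) = 0.0547
ΔG = RT ln(Qp/Kp) = (8.314 J mol⁻¹ K⁻¹)(800 K) × ln(0.0547/0.68)
   = (6.651 kJ/mol)(-2.520) = -16.8 kJ/mol
ΔG < 0, so the forward reaction is spontaneous (proceeds forward).

ΔG = -16.8 kJ/mol; the forward reaction is spontaneous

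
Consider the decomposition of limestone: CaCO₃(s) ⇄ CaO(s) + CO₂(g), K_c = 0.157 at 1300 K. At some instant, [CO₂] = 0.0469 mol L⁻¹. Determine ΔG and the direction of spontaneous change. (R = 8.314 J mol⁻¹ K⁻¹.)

(CaCO₃, CaO are pure solids — omitted from Q_c.)
Q_c = [CO₂] = 0.0469
ΔG = RT ln(Q_c/K_c) = (8.314 J mol⁻¹ K⁻¹)(1300 K) × ln(0.0469/0.157)
   = (10.81 kJ/mol)(-1.208) = -13.1 kJ/mol
ΔG < 0, so the forward reaction is spontaneous (proceeds forward).

ΔG = -13.1 kJ/mol; the forward reaction is spontaneous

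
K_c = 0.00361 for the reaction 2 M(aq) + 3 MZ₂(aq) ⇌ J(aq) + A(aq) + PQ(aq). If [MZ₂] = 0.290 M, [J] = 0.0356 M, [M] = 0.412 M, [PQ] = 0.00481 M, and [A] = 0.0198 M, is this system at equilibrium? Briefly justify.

Q_c = [J]·[A]·[PQ] / ([M]²·[MZ₂]³) = (0.0356)·(0.0198)·(0.00481) / ((0.412)²·(0.290)³) = 8.19e-4
Q_c = 8.19e-4 < K_c = 0.00361: net forward reaction.

no; Q < K, reaction proceeds forward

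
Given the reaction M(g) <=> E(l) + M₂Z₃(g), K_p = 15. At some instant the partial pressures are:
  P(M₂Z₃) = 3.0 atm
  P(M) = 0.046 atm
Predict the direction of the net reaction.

in the reverse direction

(E is a pure liquid — omitted from Q_p.)
Q_p = P(M₂Z₃) / P(M) = (3.0) / (0.046) = 65
Q_p = 65 > K_p = 15, so the reverse reaction proceeds.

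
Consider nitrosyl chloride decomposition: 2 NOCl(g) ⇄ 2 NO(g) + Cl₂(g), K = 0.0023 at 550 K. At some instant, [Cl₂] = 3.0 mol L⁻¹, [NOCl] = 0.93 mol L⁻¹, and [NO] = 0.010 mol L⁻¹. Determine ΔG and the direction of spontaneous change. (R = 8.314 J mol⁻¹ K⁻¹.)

Q = [NO]²·[Cl₂] / [NOCl]² = (0.010)²·(3.0) / (0.93)² = 3.47×10⁻⁴
ΔG = RT ln(Q/K) = (8.314 J mol⁻¹ K⁻¹)(550 K) × ln(3.47×10⁻⁴/0.0023)
   = (4.573 kJ/mol)(-1.891) = -8.65 kJ/mol
ΔG < 0, so the forward reaction is spontaneous (proceeds forward).

ΔG = -8.65 kJ/mol; the forward reaction is spontaneous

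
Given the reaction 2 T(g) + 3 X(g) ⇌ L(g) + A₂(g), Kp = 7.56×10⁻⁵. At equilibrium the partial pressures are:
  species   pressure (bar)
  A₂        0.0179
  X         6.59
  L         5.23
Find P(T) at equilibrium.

P(T) = 2.08 bar

At equilibrium, Kp = P(L)·P(A₂) / (P(T)²·P(X)³) = 7.56×10⁻⁵.
(5.23)·(0.0179) / ((P(T))²·(6.59)³) = 7.56×10⁻⁵
P(T)² = 4.33 ⇒ P(T) = 2.08 bar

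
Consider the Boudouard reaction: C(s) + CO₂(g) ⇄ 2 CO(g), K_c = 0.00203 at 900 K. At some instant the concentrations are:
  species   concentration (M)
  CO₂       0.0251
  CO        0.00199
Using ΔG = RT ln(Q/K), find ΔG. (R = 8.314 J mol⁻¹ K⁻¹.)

ΔG = -19.1 kJ/mol

(C is a pure solid — omitted from Q_c.)
Q_c = [CO]² / [CO₂] = (0.00199)² / (0.0251) = 1.58×10⁻⁴
ΔG = RT ln(Q_c/K_c) = (8.314 J mol⁻¹ K⁻¹)(900 K) × ln(1.58×10⁻⁴/0.00203)
   = (7.483 kJ/mol)(-2.553) = -19.1 kJ/mol
ΔG < 0, so the forward reaction is spontaneous (proceeds forward).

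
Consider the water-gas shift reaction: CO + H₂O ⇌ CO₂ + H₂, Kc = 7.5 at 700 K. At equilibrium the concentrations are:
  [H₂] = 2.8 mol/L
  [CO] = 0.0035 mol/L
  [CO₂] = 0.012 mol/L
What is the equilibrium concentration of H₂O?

[H₂O] = 1.3 mol/L

At equilibrium, Kc = [CO₂]·[H₂] / ([CO]·[H₂O]) = 7.5.
(0.012)·(2.8) / ((0.0035)·([H₂O])) = 7.5
[H₂O] = 1.28 = 1.3 mol/L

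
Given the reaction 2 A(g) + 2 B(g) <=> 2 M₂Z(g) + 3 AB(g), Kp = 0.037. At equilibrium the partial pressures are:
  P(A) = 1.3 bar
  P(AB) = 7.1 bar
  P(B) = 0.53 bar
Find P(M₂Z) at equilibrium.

P(M₂Z) = 0.0070 bar

At equilibrium, Kp = P(M₂Z)²·P(AB)³ / (P(A)²·P(B)²) = 0.037.
(P(M₂Z))²·(7.1)³ / ((1.3)²·(0.53)²) = 0.037
P(M₂Z)² = 4.91×10⁻⁵ ⇒ P(M₂Z) = 0.0070 bar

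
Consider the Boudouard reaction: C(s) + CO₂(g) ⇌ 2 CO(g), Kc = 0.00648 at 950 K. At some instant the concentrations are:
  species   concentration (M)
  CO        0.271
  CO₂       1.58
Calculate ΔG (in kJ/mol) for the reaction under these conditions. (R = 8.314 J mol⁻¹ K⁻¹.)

ΔG = 15.6 kJ/mol

(C is a pure solid — omitted from Qc.)
Qc = [CO]² / [CO₂] = (0.271)² / (1.58) = 0.0465
ΔG = RT ln(Qc/Kc) = (8.314 J mol⁻¹ K⁻¹)(950 K) × ln(0.0465/0.00648)
   = (7.898 kJ/mol)(1.971) = 15.6 kJ/mol
ΔG > 0, so the forward reaction is non-spontaneous (proceeds in reverse).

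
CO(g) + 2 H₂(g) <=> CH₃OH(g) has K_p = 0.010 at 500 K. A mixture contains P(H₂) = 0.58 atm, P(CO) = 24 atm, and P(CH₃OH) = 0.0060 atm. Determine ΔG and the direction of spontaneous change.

Q_p = P(CH₃OH) / (P(CO)·P(H₂)²) = (0.0060) / ((24)·(0.58)²) = 7.43e-4
ΔG = RT ln(Q_p/K_p) = (8.314 J mol⁻¹ K⁻¹)(500 K) × ln(7.43e-4/0.010)
   = (4.157 kJ/mol)(-2.600) = -10.8 kJ/mol
ΔG < 0, so the forward reaction is spontaneous (proceeds forward).

ΔG = -10.8 kJ/mol; the forward reaction is spontaneous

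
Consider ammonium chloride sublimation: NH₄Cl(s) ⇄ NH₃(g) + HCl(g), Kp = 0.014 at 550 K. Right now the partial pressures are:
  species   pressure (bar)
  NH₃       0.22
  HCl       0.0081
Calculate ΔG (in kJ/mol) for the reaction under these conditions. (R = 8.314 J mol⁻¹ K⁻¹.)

ΔG = -9.43 kJ/mol

(NH₄Cl is a pure solid — omitted from Qp.)
Qp = P(NH₃)·P(HCl) = (0.22)·(0.0081) = 0.00178
ΔG = RT ln(Qp/Kp) = (8.314 J mol⁻¹ K⁻¹)(550 K) × ln(0.00178/0.014)
   = (4.573 kJ/mol)(-2.062) = -9.43 kJ/mol
ΔG < 0, so the forward reaction is spontaneous (proceeds forward).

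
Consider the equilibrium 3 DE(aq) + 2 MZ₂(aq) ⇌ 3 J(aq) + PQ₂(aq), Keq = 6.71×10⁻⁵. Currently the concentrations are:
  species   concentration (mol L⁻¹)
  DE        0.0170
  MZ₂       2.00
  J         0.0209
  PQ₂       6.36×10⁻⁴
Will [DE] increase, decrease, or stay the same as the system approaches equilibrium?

Q = [J]³·[PQ₂] / ([DE]³·[MZ₂]²) = (0.0209)³·(6.36×10⁻⁴) / ((0.0170)³·(2.00)²) = 2.95×10⁻⁴
Q = 2.95×10⁻⁴ > Keq = 6.71×10⁻⁵: net reverse reaction.
DE is a reactant, so it increases.

increase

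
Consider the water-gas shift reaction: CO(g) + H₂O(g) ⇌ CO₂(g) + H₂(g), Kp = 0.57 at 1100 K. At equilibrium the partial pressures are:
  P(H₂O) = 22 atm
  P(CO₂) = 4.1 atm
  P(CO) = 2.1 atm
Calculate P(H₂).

At equilibrium, Kp = P(CO₂)·P(H₂) / (P(CO)·P(H₂O)) = 0.57.
(4.1)·(P(H₂)) / ((2.1)·(22)) = 0.57
P(H₂) = 6.42 = 6.4 atm

P(H₂) = 6.4 atm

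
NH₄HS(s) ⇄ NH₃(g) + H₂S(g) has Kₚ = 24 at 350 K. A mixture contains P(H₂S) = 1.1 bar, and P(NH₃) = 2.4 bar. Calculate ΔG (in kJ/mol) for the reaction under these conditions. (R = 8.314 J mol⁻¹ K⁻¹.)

ΔG = -6.42 kJ/mol

(NH₄HS is a pure solid — omitted from Qₚ.)
Qₚ = P(NH₃)·P(H₂S) = (2.4)·(1.1) = 2.64
ΔG = RT ln(Qₚ/Kₚ) = (8.314 J mol⁻¹ K⁻¹)(350 K) × ln(2.64/24)
   = (2.910 kJ/mol)(-2.207) = -6.42 kJ/mol
ΔG < 0, so the forward reaction is spontaneous (proceeds forward).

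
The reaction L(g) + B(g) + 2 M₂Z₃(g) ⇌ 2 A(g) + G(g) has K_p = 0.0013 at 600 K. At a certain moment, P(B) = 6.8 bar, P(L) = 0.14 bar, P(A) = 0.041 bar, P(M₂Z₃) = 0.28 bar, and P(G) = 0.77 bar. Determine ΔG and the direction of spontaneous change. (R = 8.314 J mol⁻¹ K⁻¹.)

Q_p = P(A)²·P(G) / (P(L)·P(B)·P(M₂Z₃)²) = (0.041)²·(0.77) / ((0.14)·(6.8)·(0.28)²) = 0.0173
ΔG = RT ln(Q_p/K_p) = (8.314 J mol⁻¹ K⁻¹)(600 K) × ln(0.0173/0.0013)
   = (4.988 kJ/mol)(2.588) = 12.9 kJ/mol
ΔG > 0, so the forward reaction is non-spontaneous (proceeds in reverse).

ΔG = 12.9 kJ/mol; the forward reaction is non-spontaneous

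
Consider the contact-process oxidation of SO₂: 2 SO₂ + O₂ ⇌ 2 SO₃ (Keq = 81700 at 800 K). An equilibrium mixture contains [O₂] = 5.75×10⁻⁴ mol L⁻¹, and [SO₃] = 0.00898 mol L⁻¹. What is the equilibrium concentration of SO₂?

[SO₂] = 0.00131 mol L⁻¹

At equilibrium, Keq = [SO₃]² / ([SO₂]²·[O₂]) = 81700.
(0.00898)² / (([SO₂])²·(5.75×10⁻⁴)) = 81700
[SO₂]² = 1.72×10⁻⁶ ⇒ [SO₂] = 0.00131 mol L⁻¹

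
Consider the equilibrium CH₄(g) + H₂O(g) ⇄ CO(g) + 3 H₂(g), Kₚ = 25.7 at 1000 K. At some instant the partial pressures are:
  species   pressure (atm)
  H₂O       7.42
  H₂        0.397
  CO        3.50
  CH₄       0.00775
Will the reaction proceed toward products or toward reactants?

Qₚ = P(CO)·P(H₂)³ / (P(CH₄)·P(H₂O)) = (3.50)·(0.397)³ / ((0.00775)·(7.42)) = 3.81
Qₚ = 3.81 < Kₚ = 25.7, so the forward reaction proceeds.

forward (toward products)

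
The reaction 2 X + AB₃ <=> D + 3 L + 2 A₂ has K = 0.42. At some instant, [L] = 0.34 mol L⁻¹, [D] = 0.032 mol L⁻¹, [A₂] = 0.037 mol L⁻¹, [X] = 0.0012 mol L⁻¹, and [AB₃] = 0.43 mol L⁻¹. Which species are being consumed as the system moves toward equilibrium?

D, L, A₂ (products)

Q = [D]·[L]³·[A₂]² / ([X]²·[AB₃]) = (0.032)·(0.34)³·(0.037)² / ((0.0012)²·(0.43)) = 2.8
Q = 2.8 > K = 0.42: net reverse reaction.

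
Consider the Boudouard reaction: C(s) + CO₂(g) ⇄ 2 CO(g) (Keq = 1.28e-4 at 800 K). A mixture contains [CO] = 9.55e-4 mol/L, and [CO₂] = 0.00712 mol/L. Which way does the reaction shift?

neither direction; the system is at equilibrium

(C is a pure solid — omitted from Q.)
Q = [CO]² / [CO₂] = (9.55e-4)² / (0.00712) = 1.28e-4
Q = 1.28e-4 = Keq, so the system is already at equilibrium.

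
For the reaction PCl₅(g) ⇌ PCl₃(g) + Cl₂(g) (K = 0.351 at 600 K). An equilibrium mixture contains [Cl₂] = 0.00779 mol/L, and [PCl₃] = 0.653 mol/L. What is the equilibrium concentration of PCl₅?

[PCl₅] = 0.0145 mol/L

At equilibrium, K = [PCl₃]·[Cl₂] / [PCl₅] = 0.351.
(0.653)·(0.00779) / ([PCl₅]) = 0.351
[PCl₅] = 0.0145 mol/L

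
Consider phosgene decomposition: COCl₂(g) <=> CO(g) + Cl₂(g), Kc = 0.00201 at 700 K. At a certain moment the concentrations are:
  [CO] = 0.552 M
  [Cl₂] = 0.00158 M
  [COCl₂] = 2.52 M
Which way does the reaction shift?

Qc = [CO]·[Cl₂] / [COCl₂] = (0.552)·(0.00158) / (2.52) = 3.46×10⁻⁴
Qc = 3.46×10⁻⁴ < Kc = 0.00201, so the forward reaction proceeds.

in the forward direction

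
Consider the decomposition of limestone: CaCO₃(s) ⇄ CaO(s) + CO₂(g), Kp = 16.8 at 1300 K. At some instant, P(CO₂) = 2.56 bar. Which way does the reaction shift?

forward (toward products)

(CaCO₃, CaO are pure solids — omitted from Qp.)
Qp = P(CO₂) = 2.56
Qp = 2.56 < Kp = 16.8, so the forward reaction proceeds.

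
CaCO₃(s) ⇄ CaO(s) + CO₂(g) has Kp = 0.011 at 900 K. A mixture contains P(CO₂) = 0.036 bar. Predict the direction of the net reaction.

toward reactants

(CaCO₃, CaO are pure solids — omitted from Qp.)
Qp = P(CO₂) = 0.036
Qp = 0.036 > Kp = 0.011, so the reverse reaction proceeds.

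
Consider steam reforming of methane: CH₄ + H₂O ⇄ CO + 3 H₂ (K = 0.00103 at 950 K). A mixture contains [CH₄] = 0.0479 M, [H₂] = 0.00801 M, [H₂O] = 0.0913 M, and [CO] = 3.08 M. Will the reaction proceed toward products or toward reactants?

Q = [CO]·[H₂]³ / ([CH₄]·[H₂O]) = (3.08)·(0.00801)³ / ((0.0479)·(0.0913)) = 3.62×10⁻⁴
Q = 3.62×10⁻⁴ < K = 0.00103, so the forward reaction proceeds.

to the right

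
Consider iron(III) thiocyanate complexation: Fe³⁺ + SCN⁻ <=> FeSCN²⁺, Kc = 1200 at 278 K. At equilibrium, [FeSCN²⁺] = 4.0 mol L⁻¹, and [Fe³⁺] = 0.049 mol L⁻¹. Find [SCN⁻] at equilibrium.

At equilibrium, Kc = [FeSCN²⁺] / ([Fe³⁺]·[SCN⁻]) = 1200.
(4.0) / ((0.049)·([SCN⁻])) = 1200
[SCN⁻] = 0.0680 = 0.068 mol L⁻¹

[SCN⁻] = 0.068 mol L⁻¹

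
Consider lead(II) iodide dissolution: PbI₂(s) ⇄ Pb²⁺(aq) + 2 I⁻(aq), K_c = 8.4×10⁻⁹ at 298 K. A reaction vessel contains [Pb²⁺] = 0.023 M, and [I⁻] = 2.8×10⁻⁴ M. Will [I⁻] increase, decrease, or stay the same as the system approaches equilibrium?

(PbI₂ is a pure solid — omitted from Q_c.)
Q_c = [Pb²⁺]·[I⁻]² = (0.023)·(2.8×10⁻⁴)² = 1.8×10⁻⁹
Q_c = 1.8×10⁻⁹ < K_c = 8.4×10⁻⁹: net forward reaction.
I⁻ is a product, so it increases.

increase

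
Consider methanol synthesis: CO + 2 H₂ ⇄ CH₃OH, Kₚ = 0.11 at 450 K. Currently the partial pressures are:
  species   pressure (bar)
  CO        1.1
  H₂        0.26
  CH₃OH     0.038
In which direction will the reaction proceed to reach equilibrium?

in the reverse direction

Qₚ = P(CH₃OH) / (P(CO)·P(H₂)²) = (0.038) / ((1.1)·(0.26)²) = 0.51
Qₚ = 0.51 > Kₚ = 0.11, so the reverse reaction proceeds.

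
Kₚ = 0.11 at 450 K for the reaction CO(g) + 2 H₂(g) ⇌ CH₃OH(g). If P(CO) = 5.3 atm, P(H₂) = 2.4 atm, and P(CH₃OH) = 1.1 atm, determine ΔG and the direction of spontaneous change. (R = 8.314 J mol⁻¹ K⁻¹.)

Qₚ = P(CH₃OH) / (P(CO)·P(H₂)²) = (1.1) / ((5.3)·(2.4)²) = 0.0360
ΔG = RT ln(Qₚ/Kₚ) = (8.314 J mol⁻¹ K⁻¹)(450 K) × ln(0.0360/0.11)
   = (3.741 kJ/mol)(-1.117) = -4.18 kJ/mol
ΔG < 0, so the forward reaction is spontaneous (proceeds forward).

ΔG = -4.18 kJ/mol; the forward reaction is spontaneous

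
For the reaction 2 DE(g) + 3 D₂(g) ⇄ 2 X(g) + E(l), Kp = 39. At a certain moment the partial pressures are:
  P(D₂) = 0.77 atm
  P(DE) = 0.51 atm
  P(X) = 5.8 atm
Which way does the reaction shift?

toward reactants

(E is a pure liquid — omitted from Qp.)
Qp = P(X)² / (P(DE)²·P(D₂)³) = (5.8)² / ((0.51)²·(0.77)³) = 280
Qp = 280 > Kp = 39, so the reverse reaction proceeds.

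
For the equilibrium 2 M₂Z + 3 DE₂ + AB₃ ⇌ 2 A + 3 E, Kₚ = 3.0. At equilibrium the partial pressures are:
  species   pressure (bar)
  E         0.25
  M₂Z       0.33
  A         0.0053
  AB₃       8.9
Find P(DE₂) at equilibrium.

At equilibrium, Kₚ = P(A)²·P(E)³ / (P(M₂Z)²·P(DE₂)³·P(AB₃)) = 3.0.
(0.0053)²·(0.25)³ / ((0.33)²·(P(DE₂))³·(8.9)) = 3.0
P(DE₂)³ = 1.51×10⁻⁷ ⇒ P(DE₂) = 0.0053 bar

P(DE₂) = 0.0053 bar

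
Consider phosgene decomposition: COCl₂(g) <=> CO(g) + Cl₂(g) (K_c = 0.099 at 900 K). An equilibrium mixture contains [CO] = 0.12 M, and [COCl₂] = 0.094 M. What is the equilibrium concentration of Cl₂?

At equilibrium, K_c = [CO]·[Cl₂] / [COCl₂] = 0.099.
(0.12)·([Cl₂]) / (0.094) = 0.099
[Cl₂] = 0.0776 = 0.078 M

[Cl₂] = 0.078 M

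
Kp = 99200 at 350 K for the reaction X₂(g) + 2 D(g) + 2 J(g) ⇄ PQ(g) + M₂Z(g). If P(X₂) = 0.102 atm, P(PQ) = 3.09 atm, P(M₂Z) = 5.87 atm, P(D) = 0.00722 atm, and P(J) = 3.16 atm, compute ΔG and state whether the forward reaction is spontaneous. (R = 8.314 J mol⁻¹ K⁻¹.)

ΔG = 3.60 kJ/mol; the forward reaction is non-spontaneous

Qp = P(PQ)·P(M₂Z) / (P(X₂)·P(D)²·P(J)²) = (3.09)·(5.87) / ((0.102)·(0.00722)²·(3.16)²) = 3.42e5
ΔG = RT ln(Qp/Kp) = (8.314 J mol⁻¹ K⁻¹)(350 K) × ln(3.42e5/99200)
   = (2.910 kJ/mol)(1.238) = 3.60 kJ/mol
ΔG > 0, so the forward reaction is non-spontaneous (proceeds in reverse).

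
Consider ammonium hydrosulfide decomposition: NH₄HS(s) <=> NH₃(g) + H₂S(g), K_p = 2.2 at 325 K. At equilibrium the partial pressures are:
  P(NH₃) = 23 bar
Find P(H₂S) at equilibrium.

P(H₂S) = 0.096 bar

(NH₄HS is a pure solid — omitted from K_p.)
At equilibrium, K_p = P(NH₃)·P(H₂S) = 2.2.
(23)·(P(H₂S)) = 2.2
P(H₂S) = 0.0957 = 0.096 bar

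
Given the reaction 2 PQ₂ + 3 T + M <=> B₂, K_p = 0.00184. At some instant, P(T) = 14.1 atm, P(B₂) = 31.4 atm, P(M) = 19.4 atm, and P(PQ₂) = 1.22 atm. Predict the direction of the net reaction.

forward (toward products)

Q_p = P(B₂) / (P(PQ₂)²·P(T)³·P(M)) = (31.4) / ((1.22)²·(14.1)³·(19.4)) = 3.88×10⁻⁴
Q_p = 3.88×10⁻⁴ < K_p = 0.00184, so the forward reaction proceeds.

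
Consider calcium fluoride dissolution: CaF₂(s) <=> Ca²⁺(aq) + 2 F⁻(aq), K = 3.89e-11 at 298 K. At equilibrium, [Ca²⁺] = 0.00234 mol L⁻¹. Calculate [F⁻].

[F⁻] = 1.29e-4 mol L⁻¹

(CaF₂ is a pure solid — omitted from K.)
At equilibrium, K = [Ca²⁺]·[F⁻]² = 3.89e-11.
(0.00234)·([F⁻])² = 3.89e-11
[F⁻]² = 1.66e-8 ⇒ [F⁻] = 1.29e-4 mol L⁻¹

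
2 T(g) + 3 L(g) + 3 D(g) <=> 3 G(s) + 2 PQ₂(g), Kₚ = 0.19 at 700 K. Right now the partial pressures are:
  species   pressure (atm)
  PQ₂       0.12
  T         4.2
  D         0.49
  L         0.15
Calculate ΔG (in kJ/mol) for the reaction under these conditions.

ΔG = 13.9 kJ/mol

(G is a pure solid — omitted from Qₚ.)
Qₚ = P(PQ₂)² / (P(T)²·P(L)³·P(D)³) = (0.12)² / ((4.2)²·(0.15)³·(0.49)³) = 2.06
ΔG = RT ln(Qₚ/Kₚ) = (8.314 J mol⁻¹ K⁻¹)(700 K) × ln(2.06/0.19)
   = (5.820 kJ/mol)(2.383) = 13.9 kJ/mol
ΔG > 0, so the forward reaction is non-spontaneous (proceeds in reverse).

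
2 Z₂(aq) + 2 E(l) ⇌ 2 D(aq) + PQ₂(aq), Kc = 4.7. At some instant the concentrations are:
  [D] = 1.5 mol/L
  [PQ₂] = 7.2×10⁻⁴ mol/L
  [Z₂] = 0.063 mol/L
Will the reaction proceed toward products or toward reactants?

toward products

(E is a pure liquid — omitted from Qc.)
Qc = [D]²·[PQ₂] / [Z₂]² = (1.5)²·(7.2×10⁻⁴) / (0.063)² = 0.41
Qc = 0.41 < Kc = 4.7, so the forward reaction proceeds.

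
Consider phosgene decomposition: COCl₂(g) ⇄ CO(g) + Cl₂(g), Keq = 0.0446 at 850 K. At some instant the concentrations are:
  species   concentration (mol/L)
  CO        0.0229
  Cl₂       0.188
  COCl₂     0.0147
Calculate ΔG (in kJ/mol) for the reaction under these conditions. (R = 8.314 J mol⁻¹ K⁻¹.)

ΔG = 13.3 kJ/mol

Q = [CO]·[Cl₂] / [COCl₂] = (0.0229)·(0.188) / (0.0147) = 0.293
ΔG = RT ln(Q/Keq) = (8.314 J mol⁻¹ K⁻¹)(850 K) × ln(0.293/0.0446)
   = (7.067 kJ/mol)(1.882) = 13.3 kJ/mol
ΔG > 0, so the forward reaction is non-spontaneous (proceeds in reverse).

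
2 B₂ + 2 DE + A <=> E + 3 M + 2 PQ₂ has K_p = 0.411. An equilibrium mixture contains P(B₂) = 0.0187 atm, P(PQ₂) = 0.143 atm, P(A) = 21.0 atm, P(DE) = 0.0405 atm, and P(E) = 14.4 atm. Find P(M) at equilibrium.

P(M) = 0.0256 atm

At equilibrium, K_p = P(E)·P(M)³·P(PQ₂)² / (P(B₂)²·P(DE)²·P(A)) = 0.411.
(14.4)·(P(M))³·(0.143)² / ((0.0187)²·(0.0405)²·(21.0)) = 0.411
P(M)³ = 1.68e-5 ⇒ P(M) = 0.0256 atm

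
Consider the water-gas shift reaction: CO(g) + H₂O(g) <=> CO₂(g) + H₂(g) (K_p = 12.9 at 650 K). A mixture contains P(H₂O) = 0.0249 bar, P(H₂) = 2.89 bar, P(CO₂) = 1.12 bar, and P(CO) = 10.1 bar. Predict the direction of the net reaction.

Q_p = P(CO₂)·P(H₂) / (P(CO)·P(H₂O)) = (1.12)·(2.89) / ((10.1)·(0.0249)) = 12.9
Q_p = 12.9 = K_p, so the system is already at equilibrium.

neither direction; the system is at equilibrium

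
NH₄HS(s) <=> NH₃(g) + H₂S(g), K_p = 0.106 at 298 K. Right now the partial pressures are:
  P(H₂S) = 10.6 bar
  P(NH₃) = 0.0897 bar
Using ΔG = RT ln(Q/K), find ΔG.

ΔG = 5.44 kJ/mol

(NH₄HS is a pure solid — omitted from Q_p.)
Q_p = P(NH₃)·P(H₂S) = (0.0897)·(10.6) = 0.951
ΔG = RT ln(Q_p/K_p) = (8.314 J mol⁻¹ K⁻¹)(298 K) × ln(0.951/0.106)
   = (2.478 kJ/mol)(2.194) = 5.44 kJ/mol
ΔG > 0, so the forward reaction is non-spontaneous (proceeds in reverse).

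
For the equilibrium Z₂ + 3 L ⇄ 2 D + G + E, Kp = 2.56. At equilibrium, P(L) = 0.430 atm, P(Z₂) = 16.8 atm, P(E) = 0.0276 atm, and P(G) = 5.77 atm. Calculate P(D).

P(D) = 4.63 atm

At equilibrium, Kp = P(D)²·P(G)·P(E) / (P(Z₂)·P(L)³) = 2.56.
(P(D))²·(5.77)·(0.0276) / ((16.8)·(0.430)³) = 2.56
P(D)² = 21.5 ⇒ P(D) = 4.63 atm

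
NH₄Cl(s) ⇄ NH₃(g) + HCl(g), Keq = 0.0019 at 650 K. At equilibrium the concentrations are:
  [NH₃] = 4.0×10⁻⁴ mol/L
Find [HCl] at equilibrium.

(NH₄Cl is a pure solid — omitted from Keq.)
At equilibrium, Keq = [NH₃]·[HCl] = 0.0019.
(4.0×10⁻⁴)·([HCl]) = 0.0019
[HCl] = 4.75 = 4.8 mol/L

[HCl] = 4.8 mol/L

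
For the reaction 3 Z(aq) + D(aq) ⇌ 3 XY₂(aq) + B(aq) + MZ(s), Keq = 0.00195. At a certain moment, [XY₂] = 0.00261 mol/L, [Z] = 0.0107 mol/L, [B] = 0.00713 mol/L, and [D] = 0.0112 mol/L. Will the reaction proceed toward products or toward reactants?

in the reverse direction

(MZ is a pure solid — omitted from Q.)
Q = [XY₂]³·[B] / ([Z]³·[D]) = (0.00261)³·(0.00713) / ((0.0107)³·(0.0112)) = 0.00924
Q = 0.00924 > Keq = 0.00195, so the reverse reaction proceeds.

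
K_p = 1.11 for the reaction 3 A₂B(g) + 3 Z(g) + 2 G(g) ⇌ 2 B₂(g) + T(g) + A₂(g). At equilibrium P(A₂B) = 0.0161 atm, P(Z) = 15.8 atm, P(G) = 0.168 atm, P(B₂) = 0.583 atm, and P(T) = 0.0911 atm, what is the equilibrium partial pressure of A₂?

At equilibrium, K_p = P(B₂)²·P(T)·P(A₂) / (P(A₂B)³·P(Z)³·P(G)²) = 1.11.
(0.583)²·(0.0911)·(P(A₂)) / ((0.0161)³·(15.8)³·(0.168)²) = 1.11
P(A₂) = 0.0167 atm

P(A₂) = 0.0167 atm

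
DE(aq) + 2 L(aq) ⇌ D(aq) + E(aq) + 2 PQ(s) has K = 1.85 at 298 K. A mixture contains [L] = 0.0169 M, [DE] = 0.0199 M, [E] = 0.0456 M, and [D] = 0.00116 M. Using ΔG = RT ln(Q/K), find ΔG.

(PQ is a pure solid — omitted from Q.)
Q = [D]·[E] / ([DE]·[L]²) = (0.00116)·(0.0456) / ((0.0199)·(0.0169)²) = 9.31
ΔG = RT ln(Q/K) = (8.314 J mol⁻¹ K⁻¹)(298 K) × ln(9.31/1.85)
   = (2.478 kJ/mol)(1.616) = 4.00 kJ/mol
ΔG > 0, so the forward reaction is non-spontaneous (proceeds in reverse).

ΔG = 4.00 kJ/mol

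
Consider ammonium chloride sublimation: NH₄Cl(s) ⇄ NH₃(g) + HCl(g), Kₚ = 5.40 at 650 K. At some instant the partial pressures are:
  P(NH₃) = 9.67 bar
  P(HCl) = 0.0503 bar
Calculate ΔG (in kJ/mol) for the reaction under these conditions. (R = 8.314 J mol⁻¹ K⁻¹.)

ΔG = -13.0 kJ/mol

(NH₄Cl is a pure solid — omitted from Qₚ.)
Qₚ = P(NH₃)·P(HCl) = (9.67)·(0.0503) = 0.486
ΔG = RT ln(Qₚ/Kₚ) = (8.314 J mol⁻¹ K⁻¹)(650 K) × ln(0.486/5.40)
   = (5.404 kJ/mol)(-2.408) = -13.0 kJ/mol
ΔG < 0, so the forward reaction is spontaneous (proceeds forward).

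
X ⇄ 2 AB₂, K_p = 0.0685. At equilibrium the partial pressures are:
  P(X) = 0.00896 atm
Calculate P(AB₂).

At equilibrium, K_p = P(AB₂)² / P(X) = 0.0685.
(P(AB₂))² / (0.00896) = 0.0685
P(AB₂)² = 6.14×10⁻⁴ ⇒ P(AB₂) = 0.0248 atm

P(AB₂) = 0.0248 atm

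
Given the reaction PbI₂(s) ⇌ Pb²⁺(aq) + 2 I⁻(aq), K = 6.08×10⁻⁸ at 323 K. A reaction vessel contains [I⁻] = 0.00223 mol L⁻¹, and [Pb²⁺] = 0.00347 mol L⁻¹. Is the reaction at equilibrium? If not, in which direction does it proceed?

(PbI₂ is a pure solid — omitted from Q.)
Q = [Pb²⁺]·[I⁻]² = (0.00347)·(0.00223)² = 1.73×10⁻⁸
Q = 1.73×10⁻⁸ < K = 6.08×10⁻⁸, so the forward reaction proceeds.

forward (toward products)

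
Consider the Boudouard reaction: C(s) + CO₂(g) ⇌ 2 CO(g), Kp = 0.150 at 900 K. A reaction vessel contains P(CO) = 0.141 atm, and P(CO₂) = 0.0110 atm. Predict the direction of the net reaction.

(C is a pure solid — omitted from Qp.)
Qp = P(CO)² / P(CO₂) = (0.141)² / (0.0110) = 1.81
Qp = 1.81 > Kp = 0.150, so the reverse reaction proceeds.

in the reverse direction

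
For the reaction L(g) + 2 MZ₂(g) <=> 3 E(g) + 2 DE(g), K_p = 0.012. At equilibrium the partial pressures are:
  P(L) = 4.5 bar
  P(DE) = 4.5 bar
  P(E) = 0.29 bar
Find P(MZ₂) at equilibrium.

P(MZ₂) = 3.0 bar

At equilibrium, K_p = P(E)³·P(DE)² / (P(L)·P(MZ₂)²) = 0.012.
(0.29)³·(4.5)² / ((4.5)·(P(MZ₂))²) = 0.012
P(MZ₂)² = 9.15 ⇒ P(MZ₂) = 3.0 bar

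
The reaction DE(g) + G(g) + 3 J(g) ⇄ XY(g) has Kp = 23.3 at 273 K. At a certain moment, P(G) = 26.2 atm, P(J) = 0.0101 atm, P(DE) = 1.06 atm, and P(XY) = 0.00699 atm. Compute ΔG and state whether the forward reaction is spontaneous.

ΔG = 5.33 kJ/mol; the forward reaction is non-spontaneous

Qp = P(XY) / (P(DE)·P(G)·P(J)³) = (0.00699) / ((1.06)·(26.2)·(0.0101)³) = 244
ΔG = RT ln(Qp/Kp) = (8.314 J mol⁻¹ K⁻¹)(273 K) × ln(244/23.3)
   = (2.270 kJ/mol)(2.349) = 5.33 kJ/mol
ΔG > 0, so the forward reaction is non-spontaneous (proceeds in reverse).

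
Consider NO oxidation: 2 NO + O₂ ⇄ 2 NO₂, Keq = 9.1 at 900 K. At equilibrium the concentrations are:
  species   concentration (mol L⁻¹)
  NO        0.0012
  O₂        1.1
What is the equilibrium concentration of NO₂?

[NO₂] = 0.0038 mol L⁻¹

At equilibrium, Keq = [NO₂]² / ([NO]²·[O₂]) = 9.1.
([NO₂])² / ((0.0012)²·(1.1)) = 9.1
[NO₂]² = 1.44e-5 ⇒ [NO₂] = 0.0038 mol L⁻¹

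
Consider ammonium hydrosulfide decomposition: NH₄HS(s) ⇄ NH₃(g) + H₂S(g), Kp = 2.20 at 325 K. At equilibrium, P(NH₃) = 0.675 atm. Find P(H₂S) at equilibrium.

P(H₂S) = 3.26 atm

(NH₄HS is a pure solid — omitted from Kp.)
At equilibrium, Kp = P(NH₃)·P(H₂S) = 2.20.
(0.675)·(P(H₂S)) = 2.20
P(H₂S) = 3.26 atm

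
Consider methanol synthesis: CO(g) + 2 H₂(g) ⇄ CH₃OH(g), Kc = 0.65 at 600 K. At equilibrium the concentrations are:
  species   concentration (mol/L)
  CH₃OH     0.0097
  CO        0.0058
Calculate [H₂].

[H₂] = 1.6 mol/L

At equilibrium, Kc = [CH₃OH] / ([CO]·[H₂]²) = 0.65.
(0.0097) / ((0.0058)·([H₂])²) = 0.65
[H₂]² = 2.57 ⇒ [H₂] = 1.6 mol/L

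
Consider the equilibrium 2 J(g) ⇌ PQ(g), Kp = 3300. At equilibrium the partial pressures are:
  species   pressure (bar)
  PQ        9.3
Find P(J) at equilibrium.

At equilibrium, Kp = P(PQ) / P(J)² = 3300.
(9.3) / (P(J))² = 3300
P(J)² = 0.00282 ⇒ P(J) = 0.053 bar

P(J) = 0.053 bar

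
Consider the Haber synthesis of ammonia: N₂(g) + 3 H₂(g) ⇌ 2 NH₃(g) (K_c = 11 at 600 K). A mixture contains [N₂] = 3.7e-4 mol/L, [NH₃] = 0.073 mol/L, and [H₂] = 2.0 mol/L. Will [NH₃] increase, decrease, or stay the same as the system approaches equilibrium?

Q_c = [NH₃]² / ([N₂]·[H₂]³) = (0.073)² / ((3.7e-4)·(2.0)³) = 1.8
Q_c = 1.8 < K_c = 11: net forward reaction.
NH₃ is a product, so it increases.

increase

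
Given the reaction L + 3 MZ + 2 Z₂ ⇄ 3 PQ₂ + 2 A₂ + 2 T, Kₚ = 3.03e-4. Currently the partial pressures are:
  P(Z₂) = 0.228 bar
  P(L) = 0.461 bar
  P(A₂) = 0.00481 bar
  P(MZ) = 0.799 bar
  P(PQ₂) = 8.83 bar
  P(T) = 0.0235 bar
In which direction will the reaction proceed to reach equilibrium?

Qₚ = P(PQ₂)³·P(A₂)²·P(T)² / (P(L)·P(MZ)³·P(Z₂)²) = (8.83)³·(0.00481)²·(0.0235)² / ((0.461)·(0.799)³·(0.228)²) = 7.20e-4
Qₚ = 7.20e-4 > Kₚ = 3.03e-4, so the reverse reaction proceeds.

toward reactants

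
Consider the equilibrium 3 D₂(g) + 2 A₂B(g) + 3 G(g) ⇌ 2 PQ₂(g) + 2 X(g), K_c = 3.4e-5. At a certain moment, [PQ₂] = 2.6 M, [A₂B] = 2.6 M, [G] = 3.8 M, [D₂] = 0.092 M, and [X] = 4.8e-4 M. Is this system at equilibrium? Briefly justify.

no; Q < K, reaction proceeds forward

Q_c = [PQ₂]²·[X]² / ([D₂]³·[A₂B]²·[G]³) = (2.6)²·(4.8e-4)² / ((0.092)³·(2.6)²·(3.8)³) = 5.4e-6
Q_c = 5.4e-6 < K_c = 3.4e-5: net forward reaction.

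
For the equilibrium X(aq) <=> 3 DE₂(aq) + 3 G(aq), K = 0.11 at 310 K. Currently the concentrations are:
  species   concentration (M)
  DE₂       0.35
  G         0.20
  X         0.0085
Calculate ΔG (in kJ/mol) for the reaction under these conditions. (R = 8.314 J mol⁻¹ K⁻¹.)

Q = [DE₂]³·[G]³ / [X] = (0.35)³·(0.20)³ / (0.0085) = 0.0404
ΔG = RT ln(Q/K) = (8.314 J mol⁻¹ K⁻¹)(310 K) × ln(0.0404/0.11)
   = (2.577 kJ/mol)(-1.002) = -2.58 kJ/mol
ΔG < 0, so the forward reaction is spontaneous (proceeds forward).

ΔG = -2.58 kJ/mol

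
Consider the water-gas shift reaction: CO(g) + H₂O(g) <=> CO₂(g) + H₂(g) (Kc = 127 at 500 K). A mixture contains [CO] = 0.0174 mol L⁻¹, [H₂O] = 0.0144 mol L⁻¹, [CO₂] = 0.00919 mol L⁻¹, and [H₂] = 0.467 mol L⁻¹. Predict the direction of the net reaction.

Qc = [CO₂]·[H₂] / ([CO]·[H₂O]) = (0.00919)·(0.467) / ((0.0174)·(0.0144)) = 17.1
Qc = 17.1 < Kc = 127, so the forward reaction proceeds.

toward products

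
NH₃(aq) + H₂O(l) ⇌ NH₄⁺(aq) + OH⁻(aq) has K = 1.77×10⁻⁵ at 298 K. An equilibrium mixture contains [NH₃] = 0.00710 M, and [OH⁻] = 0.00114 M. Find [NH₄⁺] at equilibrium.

(H₂O is a pure liquid — omitted from K.)
At equilibrium, K = [NH₄⁺]·[OH⁻] / [NH₃] = 1.77×10⁻⁵.
([NH₄⁺])·(0.00114) / (0.00710) = 1.77×10⁻⁵
[NH₄⁺] = 1.10×10⁻⁴ M

[NH₄⁺] = 1.10×10⁻⁴ M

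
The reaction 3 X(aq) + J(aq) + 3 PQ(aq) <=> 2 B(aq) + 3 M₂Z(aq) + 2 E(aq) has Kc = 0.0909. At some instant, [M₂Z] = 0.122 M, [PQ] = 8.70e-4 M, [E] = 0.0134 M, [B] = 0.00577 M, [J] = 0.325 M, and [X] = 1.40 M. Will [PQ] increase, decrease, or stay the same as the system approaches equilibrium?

decrease

Qc = [B]²·[M₂Z]³·[E]² / ([X]³·[J]·[PQ]³) = (0.00577)²·(0.122)³·(0.0134)² / ((1.40)³·(0.325)·(8.70e-4)³) = 0.0185
Qc = 0.0185 < Kc = 0.0909: net forward reaction.
PQ is a reactant, so it decreases.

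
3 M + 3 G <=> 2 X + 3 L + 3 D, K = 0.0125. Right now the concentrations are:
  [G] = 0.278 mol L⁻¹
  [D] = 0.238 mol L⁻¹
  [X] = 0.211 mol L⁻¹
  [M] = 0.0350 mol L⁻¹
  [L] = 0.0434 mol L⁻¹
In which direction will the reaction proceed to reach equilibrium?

in the reverse direction

Q = [X]²·[L]³·[D]³ / ([M]³·[G]³) = (0.211)²·(0.0434)³·(0.238)³ / ((0.0350)³·(0.278)³) = 0.0533
Q = 0.0533 > K = 0.0125, so the reverse reaction proceeds.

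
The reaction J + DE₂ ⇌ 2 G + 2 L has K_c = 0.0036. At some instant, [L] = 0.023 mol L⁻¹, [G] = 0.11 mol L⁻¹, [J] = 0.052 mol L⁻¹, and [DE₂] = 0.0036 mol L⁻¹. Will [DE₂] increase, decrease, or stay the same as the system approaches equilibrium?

Q_c = [G]²·[L]² / ([J]·[DE₂]) = (0.11)²·(0.023)² / ((0.052)·(0.0036)) = 0.034
Q_c = 0.034 > K_c = 0.0036: net reverse reaction.
DE₂ is a reactant, so it increases.

increase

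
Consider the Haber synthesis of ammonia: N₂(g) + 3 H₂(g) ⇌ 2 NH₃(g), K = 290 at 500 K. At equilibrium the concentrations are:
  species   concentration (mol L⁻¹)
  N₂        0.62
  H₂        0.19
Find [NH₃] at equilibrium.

At equilibrium, K = [NH₃]² / ([N₂]·[H₂]³) = 290.
([NH₃])² / ((0.62)·(0.19)³) = 290
[NH₃]² = 1.23 ⇒ [NH₃] = 1.1 mol L⁻¹

[NH₃] = 1.1 mol L⁻¹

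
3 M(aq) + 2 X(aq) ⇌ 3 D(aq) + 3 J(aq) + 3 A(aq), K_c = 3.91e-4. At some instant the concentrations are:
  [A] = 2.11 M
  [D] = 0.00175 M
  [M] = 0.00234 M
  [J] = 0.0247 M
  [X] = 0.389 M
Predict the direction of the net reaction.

Q_c = [D]³·[J]³·[A]³ / ([M]³·[X]²) = (0.00175)³·(0.0247)³·(2.11)³ / ((0.00234)³·(0.389)²) = 3.91e-4
Q_c = 3.91e-4 = K_c, so the system is already at equilibrium.

at equilibrium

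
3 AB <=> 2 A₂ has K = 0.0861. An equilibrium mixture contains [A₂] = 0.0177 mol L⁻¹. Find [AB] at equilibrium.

At equilibrium, K = [A₂]² / [AB]³ = 0.0861.
(0.0177)² / ([AB])³ = 0.0861
[AB]³ = 0.00364 ⇒ [AB] = 0.154 mol L⁻¹

[AB] = 0.154 mol L⁻¹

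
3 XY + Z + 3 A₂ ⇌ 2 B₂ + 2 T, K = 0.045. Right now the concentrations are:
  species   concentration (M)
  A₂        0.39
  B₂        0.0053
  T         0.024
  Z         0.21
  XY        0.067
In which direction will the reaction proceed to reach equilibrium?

toward products

Q = [B₂]²·[T]² / ([XY]³·[Z]·[A₂]³) = (0.0053)²·(0.024)² / ((0.067)³·(0.21)·(0.39)³) = 0.0043
Q = 0.0043 < K = 0.045, so the forward reaction proceeds.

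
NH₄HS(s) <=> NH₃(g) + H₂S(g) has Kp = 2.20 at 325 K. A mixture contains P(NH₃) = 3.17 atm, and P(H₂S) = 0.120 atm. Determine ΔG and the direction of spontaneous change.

(NH₄HS is a pure solid — omitted from Qp.)
Qp = P(NH₃)·P(H₂S) = (3.17)·(0.120) = 0.380
ΔG = RT ln(Qp/Kp) = (8.314 J mol⁻¹ K⁻¹)(325 K) × ln(0.380/2.20)
   = (2.702 kJ/mol)(-1.756) = -4.74 kJ/mol
ΔG < 0, so the forward reaction is spontaneous (proceeds forward).

ΔG = -4.74 kJ/mol; the forward reaction is spontaneous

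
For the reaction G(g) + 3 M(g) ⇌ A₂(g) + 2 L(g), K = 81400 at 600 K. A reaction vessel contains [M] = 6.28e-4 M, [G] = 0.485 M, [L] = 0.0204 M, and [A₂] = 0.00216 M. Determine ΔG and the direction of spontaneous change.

Q = [A₂]·[L]² / ([G]·[M]³) = (0.00216)·(0.0204)² / ((0.485)·(6.28e-4)³) = 7480
ΔG = RT ln(Q/K) = (8.314 J mol⁻¹ K⁻¹)(600 K) × ln(7480/81400)
   = (4.988 kJ/mol)(-2.387) = -11.9 kJ/mol
ΔG < 0, so the forward reaction is spontaneous (proceeds forward).

ΔG = -11.9 kJ/mol; the forward reaction is spontaneous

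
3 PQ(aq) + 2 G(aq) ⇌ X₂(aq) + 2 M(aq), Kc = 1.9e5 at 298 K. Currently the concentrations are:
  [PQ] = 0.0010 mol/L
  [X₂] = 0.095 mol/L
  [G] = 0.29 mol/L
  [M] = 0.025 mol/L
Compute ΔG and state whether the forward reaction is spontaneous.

ΔG = 3.25 kJ/mol; the forward reaction is non-spontaneous

Qc = [X₂]·[M]² / ([PQ]³·[G]²) = (0.095)·(0.025)² / ((0.0010)³·(0.29)²) = 7.06e5
ΔG = RT ln(Qc/Kc) = (8.314 J mol⁻¹ K⁻¹)(298 K) × ln(7.06e5/1.9e5)
   = (2.478 kJ/mol)(1.313) = 3.25 kJ/mol
ΔG > 0, so the forward reaction is non-spontaneous (proceeds in reverse).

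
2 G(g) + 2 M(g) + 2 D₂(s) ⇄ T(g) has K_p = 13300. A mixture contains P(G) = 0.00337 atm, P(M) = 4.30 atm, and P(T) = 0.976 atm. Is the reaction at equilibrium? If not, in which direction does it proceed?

toward products

(D₂ is a pure solid — omitted from Q_p.)
Q_p = P(T) / (P(G)²·P(M)²) = (0.976) / ((0.00337)²·(4.30)²) = 4650
Q_p = 4650 < K_p = 13300, so the forward reaction proceeds.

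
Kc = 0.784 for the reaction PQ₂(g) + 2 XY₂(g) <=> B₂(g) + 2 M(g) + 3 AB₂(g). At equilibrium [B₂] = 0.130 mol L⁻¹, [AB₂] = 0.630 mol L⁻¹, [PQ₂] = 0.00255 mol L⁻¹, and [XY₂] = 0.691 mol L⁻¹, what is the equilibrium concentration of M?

[M] = 0.171 mol L⁻¹

At equilibrium, Kc = [B₂]·[M]²·[AB₂]³ / ([PQ₂]·[XY₂]²) = 0.784.
(0.130)·([M])²·(0.630)³ / ((0.00255)·(0.691)²) = 0.784
[M]² = 0.0294 ⇒ [M] = 0.171 mol L⁻¹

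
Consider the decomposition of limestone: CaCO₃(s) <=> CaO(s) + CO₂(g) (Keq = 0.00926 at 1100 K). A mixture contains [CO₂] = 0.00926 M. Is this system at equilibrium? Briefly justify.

yes, at equilibrium

(CaCO₃, CaO are pure solids — omitted from Q.)
Q = [CO₂] = 0.00926
Q = 0.00926 = Keq; the system is at equilibrium.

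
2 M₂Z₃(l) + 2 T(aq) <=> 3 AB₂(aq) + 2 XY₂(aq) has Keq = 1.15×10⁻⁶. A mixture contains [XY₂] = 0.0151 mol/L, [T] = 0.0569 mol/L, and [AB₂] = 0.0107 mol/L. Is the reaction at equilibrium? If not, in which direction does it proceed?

to the right

(M₂Z₃ is a pure liquid — omitted from Q.)
Q = [AB₂]³·[XY₂]² / [T]² = (0.0107)³·(0.0151)² / (0.0569)² = 8.63×10⁻⁸
Q = 8.63×10⁻⁸ < Keq = 1.15×10⁻⁶, so the forward reaction proceeds.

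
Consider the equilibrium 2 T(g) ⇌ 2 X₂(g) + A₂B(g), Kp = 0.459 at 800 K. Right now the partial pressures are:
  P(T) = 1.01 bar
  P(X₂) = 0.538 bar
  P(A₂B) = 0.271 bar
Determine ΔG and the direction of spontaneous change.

Qp = P(X₂)²·P(A₂B) / P(T)² = (0.538)²·(0.271) / (1.01)² = 0.0769
ΔG = RT ln(Qp/Kp) = (8.314 J mol⁻¹ K⁻¹)(800 K) × ln(0.0769/0.459)
   = (6.651 kJ/mol)(-1.787) = -11.9 kJ/mol
ΔG < 0, so the forward reaction is spontaneous (proceeds forward).

ΔG = -11.9 kJ/mol; the forward reaction is spontaneous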